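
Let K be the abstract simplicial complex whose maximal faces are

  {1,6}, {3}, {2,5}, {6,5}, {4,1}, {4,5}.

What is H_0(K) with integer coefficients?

H_0 = Z^2.

Order the vertices as 1 < 2 < 3 < 4 < 5 < 6. Listing each simplex with vertices in this order, K has dimension 1 with simplices:

  0-simplices (6): [1], [2], [3], [4], [5], [6]
  1-simplices (5): [1,4], [1,6], [2,5], [4,5], [5,6]

so the chain groups are C_0 ≅ Z^6, C_1 ≅ Z^5.

Boundary ∂_1: C_1 → C_0 maps an edge to its endpoints' difference, ∂[p,q] = q − p.
This gives a 6×5 integer matrix of rank 4; reducing to Smith normal form yields diagonal entries (1,1,1,1).

From H_k ≅ ker(∂_k) / im(∂_{k+1}) we obtain:

  H_0: rank C_0 − rank ∂_1 = 6 − 4 = 2, and the invariant factors of ∂_1 are all 1, so H_0 ≅ Z^2.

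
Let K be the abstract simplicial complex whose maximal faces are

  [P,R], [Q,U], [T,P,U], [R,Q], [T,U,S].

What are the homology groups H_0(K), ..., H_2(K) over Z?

Order the vertices as P < Q < R < S < T < U. Listing each simplex with vertices in this order, K has dimension 2 with simplices:

  0-simplices (6): P, Q, R, S, T, U
  1-simplices (8): PR, PT, PU, QR, QU, ST, SU, TU
  2-simplices (2): PTU, STU

giving chain groups C_0 ≅ Z^6, C_1 ≅ Z^8, C_2 ≅ Z^2.

∂_1: C_1 → C_0 is given by ∂[p,q] = [q] − [p].
The resulting 6×8 matrix has rank 5, and its Smith normal form has invariant factors (1,1,1,1,1).

Boundary ∂_2: C_2 → C_1 acts by ∂[p,q,r] = [q,r] − [p,r] + [p,q]. For instance
  ∂PTU = TU − PU + PT,
  ∂STU = TU − SU + ST.
The 8×2 boundary matrix has rank 2 and Smith normal form diag(1,1).

Computing H_k = (kernel of ∂_k) / (image of ∂_{k+1}):

  H_0: rank C_0 − rank ∂_1 = 6 − 5 = 1, and the invariant factors of ∂_1 are all 1, so H_0 ≅ Z.
  H_1: rank ker ∂_1 − rank ∂_2 = (8 − 5) − 2 = 1, and the invariant factors of ∂_2 are all 1, so H_1 ≅ Z.
  H_2: rank ker ∂_2 − rank ∂_3 = (2 − 2) − 0 = 0, and there is no ∂_3, so H_2 ≅ 0.

As a check, the Euler characteristic is 6 − 8 + 2 = 0, which agrees with 1 − 1 + 0 = 0.

H_0 = Z,  H_1 = Z,  H_2 = 0.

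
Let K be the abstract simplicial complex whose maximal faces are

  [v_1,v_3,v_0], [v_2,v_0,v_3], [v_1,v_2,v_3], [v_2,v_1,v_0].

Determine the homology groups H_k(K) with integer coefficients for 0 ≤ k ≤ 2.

H_0 ≅ Z,  H_1 = 0,  H_2 ≅ Z.

Order the vertices as v_0 < v_1 < v_2 < v_3. Listing each simplex with vertices in this order, K has dimension 2 with simplices:

  0-simplices (4): [v_0], [v_1], [v_2], [v_3]
  1-simplices (6): [v_0,v_1], [v_0,v_2], [v_0,v_3], [v_1,v_2], [v_1,v_3], [v_2,v_3]
  2-simplices (4): [v_0,v_1,v_2], [v_0,v_1,v_3], [v_0,v_2,v_3], [v_1,v_2,v_3]

giving chain groups C_0 ≅ Z^4, C_1 ≅ Z^6, C_2 ≅ Z^4.

Boundary ∂_1: C_1 → C_0 sends each edge [p,q] (with p < q) to q − p. For instance
  ∂[v_2,v_3] = [v_3] − [v_2].
As a 4×6 matrix over Z this has rank 3, with invariant factors (1,1,1).

The boundary map ∂_2: C_2 → C_1 acts by ∂[p,q,r] = [q,r] − [p,r] + [p,q]. For instance
  ∂[v_0,v_1,v_2] = [v_1,v_2] − [v_0,v_2] + [v_0,v_1],
  ∂[v_0,v_1,v_3] = [v_1,v_3] − [v_0,v_3] + [v_0,v_1].
This gives a 6×4 integer matrix of rank 3; reducing to Smith normal form yields diagonal entries (1,1,1).

From H_k ≅ ker(∂_k) / im(∂_{k+1}) we obtain:

  H_0: rank C_0 − rank ∂_1 = 4 − 3 = 1, and the invariant factors of ∂_1 are all 1, so H_0 ≅ Z.
  H_1: rank ker ∂_1 − rank ∂_2 = (6 − 3) − 3 = 0, and the invariant factors of ∂_2 are all 1, so H_1 ≅ 0.
  H_2: rank ker ∂_2 − rank ∂_3 = (4 − 3) − 0 = 1, and there is no ∂_3, so H_2 ≅ Z.

As a check, the Euler characteristic is 4 − 6 + 4 = 2, which agrees with 1 − 0 + 1 = 2.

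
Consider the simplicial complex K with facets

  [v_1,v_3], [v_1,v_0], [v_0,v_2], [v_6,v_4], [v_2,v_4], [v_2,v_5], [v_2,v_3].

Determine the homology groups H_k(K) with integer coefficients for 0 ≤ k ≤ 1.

H_0 ≅ Z,  H_1 ≅ Z.

We work with the vertex ordering v_0 < v_1 < v_2 < v_3 < v_4 < v_5 < v_6. The simplices of K, each written with vertices in increasing order, are:

  0-simplices (7): [v_0], [v_1], [v_2], [v_3], [v_4], [v_5], [v_6]
  1-simplices (7): [v_0,v_1], [v_0,v_2], [v_1,v_3], [v_2,v_3], [v_2,v_4], [v_2,v_5], [v_4,v_6]

giving chain groups C_0 ≅ Z^7, C_1 ≅ Z^7.

∂_1: C_1 → C_0 maps an edge to its endpoints' difference, ∂[p,q] = q − p. For instance
  ∂[v_1,v_3] = [v_3] − [v_1].
This gives a 7×7 integer matrix of rank 6; reducing to Smith normal form yields diagonal entries (1,1,1,1,1,1).

Computing H_k = (kernel of ∂_k) / (image of ∂_{k+1}):

  H_0: rank C_0 − rank ∂_1 = 7 − 6 = 1, and the invariant factors of ∂_1 are all 1, so H_0 = Z.
  H_1: rank ker ∂_1 − rank ∂_2 = (7 − 6) − 0 = 1, and there is no ∂_2, so H_1 = Z.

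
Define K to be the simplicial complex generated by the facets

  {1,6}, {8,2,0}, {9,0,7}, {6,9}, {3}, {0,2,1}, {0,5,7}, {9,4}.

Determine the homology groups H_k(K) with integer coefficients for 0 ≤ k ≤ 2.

We work with the vertex ordering 0 < 1 < 2 < 3 < 4 < 5 < 6 < 7 < 8 < 9. The simplices of K, each written with vertices in increasing order, are:

  0-simplices (10): [0], [1], [2], [3], [4], [5], [6], [7], [8], [9]
  1-simplices (13): [0,1], [0,2], [0,5], [0,7], [0,8], [0,9], [1,2], [1,6], [2,8], [4,9], [5,7], [6,9], [7,9]
  2-simplices (4): [0,1,2], [0,2,8], [0,5,7], [0,7,9]

Hence C_0 ≅ Z^10, C_1 ≅ Z^13, C_2 ≅ Z^4.

The boundary map ∂_1: C_1 → C_0 sends each edge [p,q] (with p < q) to q − p. For instance
  ∂[0,1] = [1] − [0].
As a 10×13 matrix over Z this has rank 8, with invariant factors (1,1,1,1,1,1,1,1).

The boundary map ∂_2: C_2 → C_1 acts by ∂[p,q,r] = [q,r] − [p,r] + [p,q]. For instance
  ∂[0,1,2] = [1,2] − [0,2] + [0,1],
  ∂[0,7,9] = [7,9] − [0,9] + [0,7].
As a 13×4 matrix over Z this has rank 4, with invariant factors (1,1,1,1).

From H_k ≅ ker(∂_k) / im(∂_{k+1}) we obtain:

  H_0: rank C_0 − rank ∂_1 = 10 − 8 = 2, and the invariant factors of ∂_1 are all 1, so H_0 = Z^2.
  H_1: rank ker ∂_1 − rank ∂_2 = (13 − 8) − 4 = 1, and the invariant factors of ∂_2 are all 1, so H_1 = Z.
  H_2: rank ker ∂_2 − rank ∂_3 = (4 − 4) − 0 = 0, and there is no ∂_3, so H_2 = 0.

H_0 ≅ Z^2,  H_1 ≅ Z,  H_2 = 0.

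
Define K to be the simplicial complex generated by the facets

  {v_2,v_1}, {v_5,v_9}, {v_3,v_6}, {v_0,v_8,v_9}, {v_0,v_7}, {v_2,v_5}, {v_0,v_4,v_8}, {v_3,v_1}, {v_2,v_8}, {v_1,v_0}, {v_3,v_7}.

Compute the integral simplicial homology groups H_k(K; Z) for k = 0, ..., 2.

H_0 ≅ Z,  H_1 ≅ Z^3,  H_2 = 0.

K has 10 vertices, 14 edges, 2 triangles.
rank ∂_0 = 0, rank ∂_1 = 9 ⇒ b_0 = 10 − 0 − 9 = 1; all invariant factors of ∂_1 are 1 so no torsion. So H_0 ≅ Z.
rank ∂_1 = 9, rank ∂_2 = 2 ⇒ b_1 = 14 − 9 − 2 = 3; all invariant factors of ∂_2 are 1 so no torsion. So H_1 ≅ Z^3.
rank ∂_2 = 2, rank ∂_3 = 0 ⇒ b_2 = 2 − 2 − 0 = 0. So H_2 ≅ 0.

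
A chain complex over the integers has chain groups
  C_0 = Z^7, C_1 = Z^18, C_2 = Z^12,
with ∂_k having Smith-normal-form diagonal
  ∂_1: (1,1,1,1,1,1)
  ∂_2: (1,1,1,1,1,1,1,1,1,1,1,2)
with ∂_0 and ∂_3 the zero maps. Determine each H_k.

H_0 = Z,  H_1 = Z/2Z,  H_2 = 0.

H_0: b_0 = 7 − 0 − 6 = 1; torsion from ∂_1 factors > 1: none. So H_0 = Z.
H_1: b_1 = 18 − 6 − 12 = 0; torsion from ∂_2 factors > 1: [2]. So H_1 = Z/2Z.
H_2: b_2 = 12 − 12 − 0 = 0; torsion from ∂_3 factors > 1: none. So H_2 = 0.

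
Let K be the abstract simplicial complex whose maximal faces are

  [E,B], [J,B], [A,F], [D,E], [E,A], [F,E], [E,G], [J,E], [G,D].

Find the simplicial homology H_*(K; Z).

Take the total order A < B < D < E < F < G < J on the vertex set. Then K (dimension 1) consists of the simplices:

  0-simplices (7): A, B, D, E, F, G, J
  1-simplices (9): AE, AF, BE, BJ, DE, DG, EF, EG, EJ

giving chain groups C_0 ≅ Z^7, C_1 ≅ Z^9.

The boundary map ∂_1: C_1 → C_0 is given by ∂[p,q] = [q] − [p]. For instance
  ∂EF = F − E.
This gives a 7×9 integer matrix of rank 6; reducing to Smith normal form yields diagonal entries (1,1,1,1,1,1).

Reading off H_k = ker ∂_k / im ∂_{k+1}:

  H_0: rank C_0 − rank ∂_1 = 7 − 6 = 1, and the invariant factors of ∂_1 are all 1, so H_0 ≅ Z.
  H_1: rank ker ∂_1 − rank ∂_2 = (9 − 6) − 0 = 3, and there is no ∂_2, so H_1 ≅ Z^3.

(K is a triangulation of a wedge of 3 circles.)

H_0 = Z,  H_1 = Z^3.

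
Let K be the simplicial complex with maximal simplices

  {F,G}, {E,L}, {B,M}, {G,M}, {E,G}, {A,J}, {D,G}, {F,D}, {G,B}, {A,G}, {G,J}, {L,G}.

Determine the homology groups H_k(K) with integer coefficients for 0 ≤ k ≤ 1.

Take the total order A < B < D < E < F < G < J < L < M on the vertex set. Then K (dimension 1) consists of the simplices:

  0-simplices (9): A, B, D, E, F, G, J, L, M
  1-simplices (12): AG, AJ, BG, BM, DF, DG, EG, EL, FG, GJ, GL, GM

Hence C_0 ≅ Z^9, C_1 ≅ Z^12.

∂_1: C_1 → C_0 is given by ∂[p,q] = [q] − [p].
This gives a 9×12 integer matrix of rank 8; reducing to Smith normal form yields diagonal entries (1,1,1,1,1,1,1,1).

Computing H_k = (kernel of ∂_k) / (image of ∂_{k+1}):

  H_0: rank C_0 − rank ∂_1 = 9 − 8 = 1, and the invariant factors of ∂_1 are all 1, so H_0 = Z.
  H_1: rank ker ∂_1 − rank ∂_2 = (12 − 8) − 0 = 4, and there is no ∂_2, so H_1 = Z^4.

As a check, the Euler characteristic is 9 − 12 = -3, which agrees with 1 − 4 = -3.

H_0 ≅ Z,  H_1 ≅ Z^4.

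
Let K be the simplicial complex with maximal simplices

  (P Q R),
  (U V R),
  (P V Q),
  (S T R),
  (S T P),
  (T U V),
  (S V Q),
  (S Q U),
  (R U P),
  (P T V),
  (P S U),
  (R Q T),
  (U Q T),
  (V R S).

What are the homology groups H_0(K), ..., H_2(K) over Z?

We work with the vertex ordering P < Q < R < S < T < U < V. The simplices of K, each written with vertices in increasing order, are:

  0-simplices (7): P, Q, R, S, T, U, V
  1-simplices (21): PQ, PR, PS, PT, PU, PV, QR, QS, QT, QU, QV, RS, RT, RU, RV, ST, SU, SV, TU, TV, UV
  2-simplices (14): PQR, PQV, PRU, PST, PSU, PTV, QRT, QSU, QSV, QTU, RST, RSV, RUV, TUV

giving chain groups C_0 ≅ Z^7, C_1 ≅ Z^21, C_2 ≅ Z^14.

The boundary map ∂_1: C_1 → C_0 maps an edge to its endpoints' difference, ∂[p,q] = q − p. For instance
  ∂PU = U − P.
The 7×21 boundary matrix has rank 6 and Smith normal form diag(1,1,1,1,1,1).

The boundary map ∂_2: C_2 → C_1 maps a triangle to the signed sum of its edges. For instance
  ∂TUV = UV − TV + TU,
  ∂QTU = TU − QU + QT.
The resulting 21×14 matrix has rank 13, and its Smith normal form has invariant factors (1,1,1,1,1,1,1,1,1,1,1,1,1).

Now H_k = ker ∂_k / im ∂_{k+1}, so:

  H_0: rank C_0 − rank ∂_1 = 7 − 6 = 1, and the invariant factors of ∂_1 are all 1, so H_0 = Z.
  H_1: rank ker ∂_1 − rank ∂_2 = (21 − 6) − 13 = 2, and the invariant factors of ∂_2 are all 1, so H_1 = Z^2.
  H_2: rank ker ∂_2 − rank ∂_3 = (14 − 13) − 0 = 1, and there is no ∂_3, so H_2 = Z.

H_0 ≅ Z,  H_1 ≅ Z^2,  H_2 ≅ Z.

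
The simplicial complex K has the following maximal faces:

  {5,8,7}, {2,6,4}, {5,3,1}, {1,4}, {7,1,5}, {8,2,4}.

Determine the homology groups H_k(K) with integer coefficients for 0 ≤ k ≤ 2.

Take the total order 1 < 2 < 3 < 4 < 5 < 6 < 7 < 8 on the vertex set. Then K (dimension 2) consists of the simplices:

  0-simplices (8): [1], [2], [3], [4], [5], [6], [7], [8]
  1-simplices (13): [1,3], [1,4], [1,5], [1,7], [2,4], [2,6], [2,8], [3,5], [4,6], [4,8], [5,7], [5,8], [7,8]
  2-simplices (5): [1,3,5], [1,5,7], [2,4,6], [2,4,8], [5,7,8]

Hence C_0 ≅ Z^8, C_1 ≅ Z^13, C_2 ≅ Z^5.

Boundary ∂_1: C_1 → C_0 is given by ∂[p,q] = [q] − [p].
The resulting 8×13 matrix has rank 7, and its Smith normal form has invariant factors (1,1,1,1,1,1,1).

Boundary ∂_2: C_2 → C_1 sends each 2-simplex [p,q,r] to [q,r] − [p,r] + [p,q]. For instance
  ∂[2,4,6] = [4,6] − [2,6] + [2,4],
  ∂[2,4,8] = [4,8] − [2,8] + [2,4].
The 13×5 boundary matrix has rank 5 and Smith normal form diag(1,1,1,1,1).

From H_k ≅ ker(∂_k) / im(∂_{k+1}) we obtain:

  H_0: rank C_0 − rank ∂_1 = 8 − 7 = 1, and the invariant factors of ∂_1 are all 1, so H_0 ≅ Z.
  H_1: rank ker ∂_1 − rank ∂_2 = (13 − 7) − 5 = 1, and the invariant factors of ∂_2 are all 1, so H_1 ≅ Z.
  H_2: rank ker ∂_2 − rank ∂_3 = (5 − 5) − 0 = 0, and there is no ∂_3, so H_2 ≅ 0.

H_0 = Z,  H_1 = Z,  H_2 = 0.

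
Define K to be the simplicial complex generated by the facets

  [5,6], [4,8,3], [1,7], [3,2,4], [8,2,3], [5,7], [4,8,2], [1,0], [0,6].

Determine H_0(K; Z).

H_0 ≅ Z^2.

Take the total order 0 < 1 < 2 < 3 < 4 < 5 < 6 < 7 < 8 on the vertex set. Then K (dimension 2) consists of the simplices:

  0-simplices (9): [0], [1], [2], [3], [4], [5], [6], [7], [8]
  1-simplices (11): [0,1], [0,6], [1,7], [2,3], [2,4], [2,8], [3,4], [3,8], [4,8], [5,6], [5,7]
  2-simplices (4): [2,3,4], [2,3,8], [2,4,8], [3,4,8]

so the chain groups are C_0 ≅ Z^9, C_1 ≅ Z^11, C_2 ≅ Z^4.

∂_1: C_1 → C_0 sends each edge [p,q] (with p < q) to q − p. For instance
  ∂[5,6] = [6] − [5].
This gives a 9×11 integer matrix of rank 7; reducing to Smith normal form yields diagonal entries (1,1,1,1,1,1,1).

Boundary ∂_2: C_2 → C_1 acts by ∂[p,q,r] = [q,r] − [p,r] + [p,q]. For instance
  ∂[2,4,8] = [4,8] − [2,8] + [2,4],
  ∂[3,4,8] = [4,8] − [3,8] + [3,4].
As a 11×4 matrix over Z this has rank 3, with invariant factors (1,1,1).

Reading off H_k = ker ∂_k / im ∂_{k+1}:

  H_0: rank C_0 − rank ∂_1 = 9 − 7 = 2, and the invariant factors of ∂_1 are all 1, so H_0 = Z^2.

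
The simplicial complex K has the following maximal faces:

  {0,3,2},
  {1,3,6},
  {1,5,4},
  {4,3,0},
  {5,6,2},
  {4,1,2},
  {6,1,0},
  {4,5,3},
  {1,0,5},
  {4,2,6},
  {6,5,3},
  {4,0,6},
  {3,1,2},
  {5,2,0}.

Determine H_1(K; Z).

H_1 ≅ Z^2.

K has 7 vertices, 21 edges, 14 triangles.
rank ∂_1 = 6, rank ∂_2 = 13 ⇒ b_1 = 21 − 6 − 13 = 2; all invariant factors of ∂_2 are 1 so no torsion. So H_1 ≅ Z^2.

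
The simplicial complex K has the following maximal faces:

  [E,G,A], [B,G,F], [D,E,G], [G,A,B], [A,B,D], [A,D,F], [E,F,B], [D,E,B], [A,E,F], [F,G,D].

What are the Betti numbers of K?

b_0 = 1, b_1 = 0, b_2 = 0.

We work with the vertex ordering A < B < D < E < F < G. The simplices of K, each written with vertices in increasing order, are:

  0-simplices (6): A, B, D, E, F, G
  1-simplices (15): AB, AD, AE, AF, AG, BD, BE, BF, BG, DE, DF, DG, EF, EG, FG
  2-simplices (10): ABD, ABG, ADF, AEF, AEG, BDE, BEF, BFG, DEG, DFG

giving chain groups C_0 ≅ Z^6, C_1 ≅ Z^15, C_2 ≅ Z^10.

The boundary map ∂_1: C_1 → C_0 sends each edge [p,q] (with p < q) to q − p. For instance
  ∂EF = F − E.
This gives a 6×15 integer matrix of rank 5; reducing to Smith normal form yields diagonal entries (1,1,1,1,1).

∂_2: C_2 → C_1 sends each 2-simplex [p,q,r] to [q,r] − [p,r] + [p,q]. For instance
  ∂BDE = DE − BE + BD,
  ∂BFG = FG − BG + BF.
As a 15×10 matrix over Z this has rank 10, with invariant factors (1,1,1,1,1,1,1,1,1,2).

Computing H_k = (kernel of ∂_k) / (image of ∂_{k+1}):

  H_0: rank C_0 − rank ∂_1 = 6 − 5 = 1, and the invariant factors of ∂_1 are all 1, so H_0 ≅ Z.
  H_1: rank ker ∂_1 − rank ∂_2 = (15 − 5) − 10 = 0, and ∂_2 has invariant factor 2 > 1, so H_1 ≅ Z/2.
  H_2: rank ker ∂_2 − rank ∂_3 = (10 − 10) − 0 = 0, and there is no ∂_3, so H_2 ≅ 0.

As a check, the Euler characteristic is 6 − 15 + 10 = 1, which agrees with 1 − 0 + 0 = 1.
(K is a triangulation of the real projective plane RP^2.)

Hence the Betti numbers are b_0 = 1, b_1 = 0, b_2 = 0.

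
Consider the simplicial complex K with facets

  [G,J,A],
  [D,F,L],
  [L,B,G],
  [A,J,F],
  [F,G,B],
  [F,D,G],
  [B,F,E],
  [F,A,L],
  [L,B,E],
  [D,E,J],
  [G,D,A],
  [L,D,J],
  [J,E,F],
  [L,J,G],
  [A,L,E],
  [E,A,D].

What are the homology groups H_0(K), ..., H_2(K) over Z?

H_0 ≅ Z,  H_1 ≅ Z^2,  H_2 ≅ Z.

K has 8 vertices, 24 edges, 16 triangles.
rank ∂_0 = 0, rank ∂_1 = 7 ⇒ b_0 = 8 − 0 − 7 = 1; all invariant factors of ∂_1 are 1 so no torsion. So H_0 = Z.
rank ∂_1 = 7, rank ∂_2 = 15 ⇒ b_1 = 24 − 7 − 15 = 2; all invariant factors of ∂_2 are 1 so no torsion. So H_1 = Z^2.
rank ∂_2 = 15, rank ∂_3 = 0 ⇒ b_2 = 16 − 15 − 0 = 1. So H_2 = Z.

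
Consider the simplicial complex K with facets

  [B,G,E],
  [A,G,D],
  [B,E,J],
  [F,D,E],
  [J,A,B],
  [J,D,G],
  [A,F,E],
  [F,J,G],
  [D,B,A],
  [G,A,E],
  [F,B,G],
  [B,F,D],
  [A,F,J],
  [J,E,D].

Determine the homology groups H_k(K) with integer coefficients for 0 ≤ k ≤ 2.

Take the total order A < B < D < E < F < G < J on the vertex set. Then K (dimension 2) consists of the simplices:

  0-simplices (7): A, B, D, E, F, G, J
  1-simplices (21): AB, AD, AE, AF, AG, AJ, BD, BE, BF, BG, BJ, DE, DF, DG, DJ, EF, EG, EJ, FG, FJ, GJ
  2-simplices (14): ABD, ABJ, ADG, AEF, AEG, AFJ, BDF, BEG, BEJ, BFG, DEF, DEJ, DGJ, FGJ

giving chain groups C_0 ≅ Z^7, C_1 ≅ Z^21, C_2 ≅ Z^14.

The boundary map ∂_1: C_1 → C_0 sends each edge [p,q] (with p < q) to q − p.
The 7×21 boundary matrix has rank 6 and Smith normal form diag(1,1,1,1,1,1).

∂_2: C_2 → C_1 sends each 2-simplex [p,q,r] to [q,r] − [p,r] + [p,q]. For instance
  ∂BEJ = EJ − BJ + BE,
  ∂DEF = EF − DF + DE.
The 21×14 boundary matrix has rank 13 and Smith normal form diag(1,1,1,1,1,1,1,1,1,1,1,1,1).

Reading off H_k = ker ∂_k / im ∂_{k+1}:

  H_0: rank C_0 − rank ∂_1 = 7 − 6 = 1, and the invariant factors of ∂_1 are all 1, so H_0 = Z.
  H_1: rank ker ∂_1 − rank ∂_2 = (21 − 6) − 13 = 2, and the invariant factors of ∂_2 are all 1, so H_1 = Z^2.
  H_2: rank ker ∂_2 − rank ∂_3 = (14 − 13) − 0 = 1, and there is no ∂_3, so H_2 = Z.

H_0 ≅ Z,  H_1 ≅ Z^2,  H_2 ≅ Z.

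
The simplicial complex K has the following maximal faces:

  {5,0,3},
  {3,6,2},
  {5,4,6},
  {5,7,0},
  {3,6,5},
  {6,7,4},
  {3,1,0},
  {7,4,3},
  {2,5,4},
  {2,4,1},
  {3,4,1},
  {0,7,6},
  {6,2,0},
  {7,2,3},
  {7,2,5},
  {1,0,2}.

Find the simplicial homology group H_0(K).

H_0 = Z.

Order the vertices as 0 < 1 < 2 < 3 < 4 < 5 < 6 < 7. Listing each simplex with vertices in this order, K has dimension 2 with simplices:

  0-simplices (8): [0], [1], [2], [3], [4], [5], [6], [7]
  1-simplices (24): (24 of them)
  2-simplices (16): [0,1,2], [0,1,3], [0,2,6], [0,3,5], [0,5,7], [0,6,7], [1,2,4], [1,3,4], [2,3,6], [2,3,7], [2,4,5], [2,5,7], [3,4,7], [3,5,6], [4,5,6], [4,6,7]

Hence C_0 ≅ Z^8, C_1 ≅ Z^24, C_2 ≅ Z^16.

Boundary ∂_1: C_1 → C_0 maps an edge to its endpoints' difference, ∂[p,q] = q − p.
This gives a 8×24 integer matrix of rank 7; reducing to Smith normal form yields diagonal entries (1,1,1,1,1,1,1).

The boundary map ∂_2: C_2 → C_1 acts by ∂[p,q,r] = [q,r] − [p,r] + [p,q]. For instance
  ∂[2,5,7] = [5,7] − [2,7] + [2,5],
  ∂[1,2,4] = [2,4] − [1,4] + [1,2].
The resulting 24×16 matrix has rank 15, and its Smith normal form has invariant factors (1,1,1,1,1,1,1,1,1,1,1,1,1,1,1).

Computing H_k = (kernel of ∂_k) / (image of ∂_{k+1}):

  H_0: rank C_0 − rank ∂_1 = 8 − 7 = 1, and the invariant factors of ∂_1 are all 1, so H_0 ≅ Z.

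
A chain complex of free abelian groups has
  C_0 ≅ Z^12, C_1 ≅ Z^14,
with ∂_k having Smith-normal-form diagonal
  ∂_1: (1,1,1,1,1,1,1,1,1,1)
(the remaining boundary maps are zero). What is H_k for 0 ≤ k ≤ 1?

H_0 ≅ Z^2,  H_1 ≅ Z^4.

H_0: b_0 = 12 − 0 − 10 = 2; torsion from ∂_1 factors > 1: none. So H_0 ≅ Z^2.
H_1: b_1 = 14 − 10 − 0 = 4; torsion from ∂_2 factors > 1: none. So H_1 ≅ Z^4.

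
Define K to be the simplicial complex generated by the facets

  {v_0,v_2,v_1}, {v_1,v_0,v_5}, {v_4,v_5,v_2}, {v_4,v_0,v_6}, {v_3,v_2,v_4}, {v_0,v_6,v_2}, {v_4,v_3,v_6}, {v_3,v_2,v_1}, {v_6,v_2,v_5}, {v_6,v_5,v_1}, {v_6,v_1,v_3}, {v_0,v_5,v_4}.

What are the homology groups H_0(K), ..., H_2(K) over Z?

Fix the vertex order v_0 < v_1 < v_2 < v_3 < v_4 < v_5 < v_6 and write every simplex with vertices in increasing order. Then dim K = 2 and the simplices of K are:

  0-simplices (7): [v_0], [v_1], [v_2], [v_3], [v_4], [v_5], [v_6]
  1-simplices (18): (18 of them)
  2-simplices (12): (12 of them)

giving chain groups C_0 ≅ Z^7, C_1 ≅ Z^18, C_2 ≅ Z^12.

Boundary ∂_1: C_1 → C_0 maps an edge to its endpoints' difference, ∂[p,q] = q − p. For instance
  ∂[v_0,v_4] = [v_4] − [v_0].
The 7×18 boundary matrix has rank 6 and Smith normal form diag(1,1,1,1,1,1).

The boundary map ∂_2: C_2 → C_1 maps a triangle to the signed sum of its edges. For instance
  ∂[v_2,v_4,v_5] = [v_4,v_5] − [v_2,v_5] + [v_2,v_4],
  ∂[v_0,v_1,v_2] = [v_1,v_2] − [v_0,v_2] + [v_0,v_1].
As a 18×12 matrix over Z this has rank 12, with invariant factors (1,1,1,1,1,1,1,1,1,1,1,2).

Computing H_k = (kernel of ∂_k) / (image of ∂_{k+1}):

  H_0: rank C_0 − rank ∂_1 = 7 − 6 = 1, and the invariant factors of ∂_1 are all 1, so H_0 ≅ Z.
  H_1: rank ker ∂_1 − rank ∂_2 = (18 − 6) − 12 = 0, and ∂_2 has invariant factor 2 > 1, so H_1 ≅ Z/2Z.
  H_2: rank ker ∂_2 − rank ∂_3 = (12 − 12) − 0 = 0, and there is no ∂_3, so H_2 ≅ 0.

As a check, the Euler characteristic is 7 − 18 + 12 = 1, which agrees with 1 − 0 + 0 = 1.
(K is a triangulation of the real projective plane RP^2.)

H_0 = Z,  H_1 = Z/2Z,  H_2 = 0.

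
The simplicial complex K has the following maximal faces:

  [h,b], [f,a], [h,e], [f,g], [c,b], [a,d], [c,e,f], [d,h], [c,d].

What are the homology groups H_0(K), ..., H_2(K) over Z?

Take the total order a < b < c < d < e < f < g < h on the vertex set. Then K (dimension 2) consists of the simplices:

  0-simplices (8): a, b, c, d, e, f, g, h
  1-simplices (11): ad, af, bc, bh, cd, ce, cf, dh, ef, eh, fg
  2-simplices (1): cef

giving chain groups C_0 ≅ Z^8, C_1 ≅ Z^11, C_2 ≅ Z^1.

∂_1: C_1 → C_0 sends each edge [p,q] (with p < q) to q − p. For instance
  ∂dh = h − d.
As a 8×11 matrix over Z this has rank 7, with invariant factors (1,1,1,1,1,1,1).

The boundary map ∂_2: C_2 → C_1 acts by ∂[p,q,r] = [q,r] − [p,r] + [p,q]. For instance
  ∂cef = ef − cf + ce.
As a 11×1 matrix over Z this has rank 1, with invariant factors (1).

Computing H_k = (kernel of ∂_k) / (image of ∂_{k+1}):

  H_0: rank C_0 − rank ∂_1 = 8 − 7 = 1, and the invariant factors of ∂_1 are all 1, so H_0 ≅ Z.
  H_1: rank ker ∂_1 − rank ∂_2 = (11 − 7) − 1 = 3, and the invariant factors of ∂_2 are all 1, so H_1 ≅ Z^3.
  H_2: rank ker ∂_2 − rank ∂_3 = (1 − 1) − 0 = 0, and there is no ∂_3, so H_2 ≅ 0.

As a check, the Euler characteristic is 8 − 11 + 1 = -2, which agrees with 1 − 3 + 0 = -2.

H_0 ≅ Z,  H_1 ≅ Z^3,  H_2 = 0.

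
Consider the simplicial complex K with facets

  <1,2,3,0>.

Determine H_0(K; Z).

H_0 = Z.

Take the total order 0 < 1 < 2 < 3 on the vertex set. Then K (dimension 3) consists of the simplices:

  0-simplices (4): [0], [1], [2], [3]
  1-simplices (6): [0,1], [0,2], [0,3], [1,2], [1,3], [2,3]
  2-simplices (4): [0,1,2], [0,1,3], [0,2,3], [1,2,3]
  3-simplices (1): [0,1,2,3]

giving chain groups C_0 ≅ Z^4, C_1 ≅ Z^6, C_2 ≅ Z^4, C_3 ≅ Z^1.

∂_1: C_1 → C_0 is given by ∂[p,q] = [q] − [p]. For instance
  ∂[0,2] = [2] − [0].
As a 4×6 matrix over Z this has rank 3, with invariant factors (1,1,1).

∂_2: C_2 → C_1 acts by ∂[p,q,r] = [q,r] − [p,r] + [p,q]. For instance
  ∂[0,1,2] = [1,2] − [0,2] + [0,1],
  ∂[1,2,3] = [2,3] − [1,3] + [1,2].
The 6×4 boundary matrix has rank 3 and Smith normal form diag(1,1,1).

The boundary map ∂_3: C_3 → C_2 sends each 3-simplex σ to the alternating sum Σ_i (−1)^i (σ with its i-th vertex removed). For instance
  ∂[0,1,2,3] = [1,2,3] − [0,2,3] + [0,1,3] − [0,1,2].
The 4×1 boundary matrix has rank 1 and Smith normal form diag(1).

Computing H_k = (kernel of ∂_k) / (image of ∂_{k+1}):

  H_0: rank C_0 − rank ∂_1 = 4 − 3 = 1, and the invariant factors of ∂_1 are all 1, so H_0 ≅ Z.

(K is a triangulation of the 3-simplex.)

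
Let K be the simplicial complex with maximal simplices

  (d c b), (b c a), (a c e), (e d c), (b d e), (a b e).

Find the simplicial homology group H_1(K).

Order the vertices as a < b < c < d < e. Listing each simplex with vertices in this order, K has dimension 2 with simplices:

  0-simplices (5): a, b, c, d, e
  1-simplices (9): ab, ac, ae, bc, bd, be, cd, ce, de
  2-simplices (6): abc, abe, ace, bcd, bde, cde

giving chain groups C_0 ≅ Z^5, C_1 ≅ Z^9, C_2 ≅ Z^6.

The boundary map ∂_1: C_1 → C_0 sends each edge [p,q] (with p < q) to q − p. For instance
  ∂bc = c − b.
As a 5×9 matrix over Z this has rank 4, with invariant factors (1,1,1,1).

The boundary map ∂_2: C_2 → C_1 sends each 2-simplex [p,q,r] to [q,r] − [p,r] + [p,q]. For instance
  ∂bcd = cd − bd + bc,
  ∂abc = bc − ac + ab.
The 9×6 boundary matrix has rank 5 and Smith normal form diag(1,1,1,1,1).

Computing H_k = (kernel of ∂_k) / (image of ∂_{k+1}):

  H_1: rank ker ∂_1 − rank ∂_2 = (9 − 4) − 5 = 0, and the invariant factors of ∂_2 are all 1, so H_1 ≅ 0.

H_1 ≅ 0.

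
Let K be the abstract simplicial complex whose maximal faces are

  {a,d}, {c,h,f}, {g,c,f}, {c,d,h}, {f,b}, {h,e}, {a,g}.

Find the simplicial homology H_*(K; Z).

Order the vertices as a < b < c < d < e < f < g < h. Listing each simplex with vertices in this order, K has dimension 2 with simplices:

  0-simplices (8): a, b, c, d, e, f, g, h
  1-simplices (11): ad, ag, bf, cd, cf, cg, ch, dh, eh, fg, fh
  2-simplices (3): cdh, cfg, cfh

so the chain groups are C_0 ≅ Z^8, C_1 ≅ Z^11, C_2 ≅ Z^3.

∂_1: C_1 → C_0 sends each edge [p,q] (with p < q) to q − p. For instance
  ∂eh = h − e.
As a 8×11 matrix over Z this has rank 7, with invariant factors (1,1,1,1,1,1,1).

∂_2: C_2 → C_1 maps a triangle to the signed sum of its edges. For instance
  ∂cfg = fg − cg + cf,
  ∂cfh = fh − ch + cf.
As a 11×3 matrix over Z this has rank 3, with invariant factors (1,1,1).

From H_k ≅ ker(∂_k) / im(∂_{k+1}) we obtain:

  H_0: rank C_0 − rank ∂_1 = 8 − 7 = 1, and the invariant factors of ∂_1 are all 1, so H_0 = Z.
  H_1: rank ker ∂_1 − rank ∂_2 = (11 − 7) − 3 = 1, and the invariant factors of ∂_2 are all 1, so H_1 = Z.
  H_2: rank ker ∂_2 − rank ∂_3 = (3 − 3) − 0 = 0, and there is no ∂_3, so H_2 = 0.

As a check, the Euler characteristic is 8 − 11 + 3 = 0, which agrees with 1 − 1 + 0 = 0.

H_0 ≅ Z,  H_1 ≅ Z,  H_2 = 0.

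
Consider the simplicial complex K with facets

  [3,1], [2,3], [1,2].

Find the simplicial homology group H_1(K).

We work with the vertex ordering 1 < 2 < 3. The simplices of K, each written with vertices in increasing order, are:

  0-simplices (3): [1], [2], [3]
  1-simplices (3): [1,2], [1,3], [2,3]

giving chain groups C_0 ≅ Z^3, C_1 ≅ Z^3.

The boundary map ∂_1: C_1 → C_0 is given by ∂[p,q] = [q] − [p].
The 3×3 boundary matrix has rank 2 and Smith normal form diag(1,1).

Computing H_k = (kernel of ∂_k) / (image of ∂_{k+1}):

  H_1: rank ker ∂_1 − rank ∂_2 = (3 − 2) − 0 = 1, and there is no ∂_2, so H_1 = Z.

H_1 = Z.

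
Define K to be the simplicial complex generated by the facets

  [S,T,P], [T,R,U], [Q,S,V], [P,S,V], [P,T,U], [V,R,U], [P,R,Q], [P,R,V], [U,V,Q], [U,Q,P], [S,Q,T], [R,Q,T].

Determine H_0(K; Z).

Take the total order P < Q < R < S < T < U < V on the vertex set. Then K (dimension 2) consists of the simplices:

  0-simplices (7): P, Q, R, S, T, U, V
  1-simplices (18): PQ, PR, PS, PT, PU, PV, QR, QS, QT, QU, QV, RT, RU, RV, ST, SV, TU, UV
  2-simplices (12): PQR, PQU, PRV, PST, PSV, PTU, QRT, QST, QSV, QUV, RTU, RUV

so the chain groups are C_0 ≅ Z^7, C_1 ≅ Z^18, C_2 ≅ Z^12.

∂_1: C_1 → C_0 maps an edge to its endpoints' difference, ∂[p,q] = q − p. For instance
  ∂UV = V − U.
As a 7×18 matrix over Z this has rank 6, with invariant factors (1,1,1,1,1,1).

∂_2: C_2 → C_1 maps a triangle to the signed sum of its edges. For instance
  ∂PQU = QU − PU + PQ,
  ∂PSV = SV − PV + PS.
This gives a 18×12 integer matrix of rank 12; reducing to Smith normal form yields diagonal entries (1,1,1,1,1,1,1,1,1,1,1,2).

From H_k ≅ ker(∂_k) / im(∂_{k+1}) we obtain:

  H_0: rank C_0 − rank ∂_1 = 7 − 6 = 1, and the invariant factors of ∂_1 are all 1, so H_0 ≅ Z.

H_0 ≅ Z.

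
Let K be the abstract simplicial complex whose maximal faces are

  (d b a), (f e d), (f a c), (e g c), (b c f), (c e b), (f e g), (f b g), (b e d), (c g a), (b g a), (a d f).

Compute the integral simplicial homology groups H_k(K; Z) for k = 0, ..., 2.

H_0 = Z,  H_1 = Z/2,  H_2 = 0.

Take the total order a < b < c < d < e < f < g on the vertex set. Then K (dimension 2) consists of the simplices:

  0-simplices (7): a, b, c, d, e, f, g
  1-simplices (18): ab, ac, ad, af, ag, bc, bd, be, bf, bg, ce, cf, cg, de, df, ef, eg, fg
  2-simplices (12): abd, abg, acf, acg, adf, bce, bcf, bde, bfg, ceg, def, efg

so the chain groups are C_0 ≅ Z^7, C_1 ≅ Z^18, C_2 ≅ Z^12.

∂_1: C_1 → C_0 sends each edge [p,q] (with p < q) to q − p. For instance
  ∂eg = g − e.
This gives a 7×18 integer matrix of rank 6; reducing to Smith normal form yields diagonal entries (1,1,1,1,1,1).

The boundary map ∂_2: C_2 → C_1 sends each 2-simplex [p,q,r] to [q,r] − [p,r] + [p,q]. For instance
  ∂bcf = cf − bf + bc,
  ∂abd = bd − ad + ab.
The 18×12 boundary matrix has rank 12 and Smith normal form diag(1,1,1,1,1,1,1,1,1,1,1,2).

Now H_k = ker ∂_k / im ∂_{k+1}, so:

  H_0: rank C_0 − rank ∂_1 = 7 − 6 = 1, and the invariant factors of ∂_1 are all 1, so H_0 = Z.
  H_1: rank ker ∂_1 − rank ∂_2 = (18 − 6) − 12 = 0, and ∂_2 has invariant factor 2 > 1, so H_1 = Z/2.
  H_2: rank ker ∂_2 − rank ∂_3 = (12 − 12) − 0 = 0, and there is no ∂_3, so H_2 = 0.

(K is a triangulation of the real projective plane RP^2.)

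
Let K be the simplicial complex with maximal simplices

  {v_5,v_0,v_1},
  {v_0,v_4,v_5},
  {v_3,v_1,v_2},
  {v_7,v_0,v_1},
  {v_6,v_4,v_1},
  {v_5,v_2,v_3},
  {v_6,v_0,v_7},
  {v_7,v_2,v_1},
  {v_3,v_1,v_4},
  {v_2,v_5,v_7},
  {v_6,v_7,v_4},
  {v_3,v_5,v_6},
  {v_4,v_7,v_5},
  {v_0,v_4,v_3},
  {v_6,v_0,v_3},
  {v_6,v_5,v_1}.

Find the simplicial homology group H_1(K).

H_1 ≅ Z^2.

Order the vertices as v_0 < v_1 < v_2 < v_3 < v_4 < v_5 < v_6 < v_7. Listing each simplex with vertices in this order, K has dimension 2 with simplices:

  0-simplices (8): [v_0], [v_1], [v_2], [v_3], [v_4], [v_5], [v_6], [v_7]
  1-simplices (24): (24 of them)
  2-simplices (16): (16 of them)

so the chain groups are C_0 ≅ Z^8, C_1 ≅ Z^24, C_2 ≅ Z^16.

Boundary ∂_1: C_1 → C_0 sends each edge [p,q] (with p < q) to q − p. For instance
  ∂[v_4,v_5] = [v_5] − [v_4].
As a 8×24 matrix over Z this has rank 7, with invariant factors (1,1,1,1,1,1,1).

Boundary ∂_2: C_2 → C_1 sends each 2-simplex [p,q,r] to [q,r] − [p,r] + [p,q]. For instance
  ∂[v_1,v_5,v_6] = [v_5,v_6] − [v_1,v_6] + [v_1,v_5],
  ∂[v_3,v_5,v_6] = [v_5,v_6] − [v_3,v_6] + [v_3,v_5].
This gives a 24×16 integer matrix of rank 15; reducing to Smith normal form yields diagonal entries (1,1,1,1,1,1,1,1,1,1,1,1,1,1,1).

Reading off H_k = ker ∂_k / im ∂_{k+1}:

  H_1: rank ker ∂_1 − rank ∂_2 = (24 − 7) − 15 = 2, and the invariant factors of ∂_2 are all 1, so H_1 = Z^2.

(K is a triangulation of the torus T^2.)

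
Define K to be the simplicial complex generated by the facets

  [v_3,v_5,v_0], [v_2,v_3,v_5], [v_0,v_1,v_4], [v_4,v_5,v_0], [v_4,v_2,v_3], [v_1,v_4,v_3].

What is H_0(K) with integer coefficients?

Take the total order v_0 < v_1 < v_2 < v_3 < v_4 < v_5 on the vertex set. Then K (dimension 2) consists of the simplices:

  0-simplices (6): [v_0], [v_1], [v_2], [v_3], [v_4], [v_5]
  1-simplices (12): [v_0,v_1], [v_0,v_3], [v_0,v_4], [v_0,v_5], [v_1,v_3], [v_1,v_4], [v_2,v_3], [v_2,v_4], [v_2,v_5], [v_3,v_4], [v_3,v_5], [v_4,v_5]
  2-simplices (6): [v_0,v_1,v_4], [v_0,v_3,v_5], [v_0,v_4,v_5], [v_1,v_3,v_4], [v_2,v_3,v_4], [v_2,v_3,v_5]

Hence C_0 ≅ Z^6, C_1 ≅ Z^12, C_2 ≅ Z^6.

∂_1: C_1 → C_0 maps an edge to its endpoints' difference, ∂[p,q] = q − p. For instance
  ∂[v_0,v_4] = [v_4] − [v_0].
As a 6×12 matrix over Z this has rank 5, with invariant factors (1,1,1,1,1).

Boundary ∂_2: C_2 → C_1 sends each 2-simplex [p,q,r] to [q,r] − [p,r] + [p,q]. For instance
  ∂[v_0,v_3,v_5] = [v_3,v_5] − [v_0,v_5] + [v_0,v_3],
  ∂[v_1,v_3,v_4] = [v_3,v_4] − [v_1,v_4] + [v_1,v_3].
As a 12×6 matrix over Z this has rank 6, with invariant factors (1,1,1,1,1,1).

Reading off H_k = ker ∂_k / im ∂_{k+1}:

  H_0: rank C_0 − rank ∂_1 = 6 − 5 = 1, and the invariant factors of ∂_1 are all 1, so H_0 = Z.

(K is a triangulation of the cylinder S^1 x I.)

H_0 = Z.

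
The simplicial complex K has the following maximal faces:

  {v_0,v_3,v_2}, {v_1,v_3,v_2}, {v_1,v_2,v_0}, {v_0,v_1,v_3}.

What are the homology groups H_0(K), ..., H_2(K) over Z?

Order the vertices as v_0 < v_1 < v_2 < v_3. Listing each simplex with vertices in this order, K has dimension 2 with simplices:

  0-simplices (4): [v_0], [v_1], [v_2], [v_3]
  1-simplices (6): [v_0,v_1], [v_0,v_2], [v_0,v_3], [v_1,v_2], [v_1,v_3], [v_2,v_3]
  2-simplices (4): [v_0,v_1,v_2], [v_0,v_1,v_3], [v_0,v_2,v_3], [v_1,v_2,v_3]

Hence C_0 ≅ Z^4, C_1 ≅ Z^6, C_2 ≅ Z^4.

∂_1: C_1 → C_0 maps an edge to its endpoints' difference, ∂[p,q] = q − p.
The resulting 4×6 matrix has rank 3, and its Smith normal form has invariant factors (1,1,1).

The boundary map ∂_2: C_2 → C_1 maps a triangle to the signed sum of its edges. For instance
  ∂[v_0,v_2,v_3] = [v_2,v_3] − [v_0,v_3] + [v_0,v_2],
  ∂[v_0,v_1,v_2] = [v_1,v_2] − [v_0,v_2] + [v_0,v_1].
The resulting 6×4 matrix has rank 3, and its Smith normal form has invariant factors (1,1,1).

Computing H_k = (kernel of ∂_k) / (image of ∂_{k+1}):

  H_0: rank C_0 − rank ∂_1 = 4 − 3 = 1, and the invariant factors of ∂_1 are all 1, so H_0 ≅ Z.
  H_1: rank ker ∂_1 − rank ∂_2 = (6 − 3) − 3 = 0, and the invariant factors of ∂_2 are all 1, so H_1 ≅ 0.
  H_2: rank ker ∂_2 − rank ∂_3 = (4 − 3) − 0 = 1, and there is no ∂_3, so H_2 ≅ Z.

H_0 = Z,  H_1 = 0,  H_2 = Z.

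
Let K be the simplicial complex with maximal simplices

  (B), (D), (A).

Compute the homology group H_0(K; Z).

Take the total order A < B < D on the vertex set. Then K (dimension 0) consists of the simplices:

  0-simplices (3): A, B, D

so the chain groups are C_0 ≅ Z^3.

Reading off H_k = ker ∂_k / im ∂_{k+1}:

  H_0: rank C_0 − rank ∂_1 = 3 − 0 = 3, and there is no ∂_1, so H_0 = Z^3.

(K is a triangulation of a set of 3 points.)

H_0 ≅ Z^3.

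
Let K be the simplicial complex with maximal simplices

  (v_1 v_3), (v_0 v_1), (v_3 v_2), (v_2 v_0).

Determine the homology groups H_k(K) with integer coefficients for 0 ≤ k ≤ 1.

Take the total order v_0 < v_1 < v_2 < v_3 on the vertex set. Then K (dimension 1) consists of the simplices:

  0-simplices (4): [v_0], [v_1], [v_2], [v_3]
  1-simplices (4): [v_0,v_1], [v_0,v_2], [v_1,v_3], [v_2,v_3]

so the chain groups are C_0 ≅ Z^4, C_1 ≅ Z^4.

The boundary map ∂_1: C_1 → C_0 maps an edge to its endpoints' difference, ∂[p,q] = q − p. For instance
  ∂[v_2,v_3] = [v_3] − [v_2].
The resulting 4×4 matrix has rank 3, and its Smith normal form has invariant factors (1,1,1).

From H_k ≅ ker(∂_k) / im(∂_{k+1}) we obtain:

  H_0: rank C_0 − rank ∂_1 = 4 − 3 = 1, and the invariant factors of ∂_1 are all 1, so H_0 ≅ Z.
  H_1: rank ker ∂_1 − rank ∂_2 = (4 − 3) − 0 = 1, and there is no ∂_2, so H_1 ≅ Z.

As a check, the Euler characteristic is 4 − 4 = 0, which agrees with 1 − 1 = 0.

H_0 = Z,  H_1 = Z.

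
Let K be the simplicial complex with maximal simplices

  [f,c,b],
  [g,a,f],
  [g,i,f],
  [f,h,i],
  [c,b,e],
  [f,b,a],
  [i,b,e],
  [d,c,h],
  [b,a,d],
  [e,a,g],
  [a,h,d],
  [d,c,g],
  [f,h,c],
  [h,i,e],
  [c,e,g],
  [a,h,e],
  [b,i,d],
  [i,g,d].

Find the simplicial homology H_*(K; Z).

Fix the vertex order a < b < c < d < e < f < g < h < i and write every simplex with vertices in increasing order. Then dim K = 2 and the simplices of K are:

  0-simplices (9): a, b, c, d, e, f, g, h, i
  1-simplices (27): ab, ad, ae, af, ag, ah, bc, bd, be, bf, bi, cd, ce, cf, cg, ch, dg, dh, di, eg, eh, ei, fg, fh, fi, gi, hi
  2-simplices (18): abd, abf, adh, aeg, aeh, afg, bce, bcf, bdi, bei, cdg, cdh, ceg, cfh, dgi, ehi, fgi, fhi

Hence C_0 ≅ Z^9, C_1 ≅ Z^27, C_2 ≅ Z^18.

The boundary map ∂_1: C_1 → C_0 sends each edge [p,q] (with p < q) to q − p.
As a 9×27 matrix over Z this has rank 8, with invariant factors (1,1,1,1,1,1,1,1).

The boundary map ∂_2: C_2 → C_1 maps a triangle to the signed sum of its edges. For instance
  ∂bce = ce − be + bc,
  ∂ceg = eg − cg + ce.
This gives a 27×18 integer matrix of rank 17; reducing to Smith normal form yields diagonal entries (1,1,1,1,1,1,1,1,1,1,1,1,1,1,1,1,1).

Reading off H_k = ker ∂_k / im ∂_{k+1}:

  H_0: rank C_0 − rank ∂_1 = 9 − 8 = 1, and the invariant factors of ∂_1 are all 1, so H_0 ≅ Z.
  H_1: rank ker ∂_1 − rank ∂_2 = (27 − 8) − 17 = 2, and the invariant factors of ∂_2 are all 1, so H_1 ≅ Z^2.
  H_2: rank ker ∂_2 − rank ∂_3 = (18 − 17) − 0 = 1, and there is no ∂_3, so H_2 ≅ Z.

(K is a triangulation of the torus T^2.)

H_0 ≅ Z,  H_1 ≅ Z^2,  H_2 ≅ Z.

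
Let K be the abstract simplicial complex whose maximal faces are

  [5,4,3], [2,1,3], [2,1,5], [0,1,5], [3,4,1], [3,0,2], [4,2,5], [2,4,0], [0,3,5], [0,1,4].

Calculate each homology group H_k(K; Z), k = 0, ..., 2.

H_0 ≅ Z,  H_1 ≅ Z_2,  H_2 = 0.

K has 6 vertices, 15 edges, 10 triangles.
rank ∂_0 = 0, rank ∂_1 = 5 ⇒ b_0 = 6 − 0 − 5 = 1; all invariant factors of ∂_1 are 1 so no torsion. So H_0 = Z.
rank ∂_1 = 5, rank ∂_2 = 10 ⇒ b_1 = 15 − 5 − 10 = 0; ∂_2 has invariant factor(s) [2] giving torsion. So H_1 = Z_2.
rank ∂_2 = 10, rank ∂_3 = 0 ⇒ b_2 = 10 − 10 − 0 = 0. So H_2 = 0.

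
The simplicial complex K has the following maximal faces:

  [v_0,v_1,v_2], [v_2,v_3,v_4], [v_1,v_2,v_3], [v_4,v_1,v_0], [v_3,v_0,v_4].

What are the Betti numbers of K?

We work with the vertex ordering v_0 < v_1 < v_2 < v_3 < v_4. The simplices of K, each written with vertices in increasing order, are:

  0-simplices (5): [v_0], [v_1], [v_2], [v_3], [v_4]
  1-simplices (10): [v_0,v_1], [v_0,v_2], [v_0,v_3], [v_0,v_4], [v_1,v_2], [v_1,v_3], [v_1,v_4], [v_2,v_3], [v_2,v_4], [v_3,v_4]
  2-simplices (5): [v_0,v_1,v_2], [v_0,v_1,v_4], [v_0,v_3,v_4], [v_1,v_2,v_3], [v_2,v_3,v_4]

giving chain groups C_0 ≅ Z^5, C_1 ≅ Z^10, C_2 ≅ Z^5.

Boundary ∂_1: C_1 → C_0 is given by ∂[p,q] = [q] − [p]. For instance
  ∂[v_1,v_4] = [v_4] − [v_1].
As a 5×10 matrix over Z this has rank 4, with invariant factors (1,1,1,1).

Boundary ∂_2: C_2 → C_1 maps a triangle to the signed sum of its edges. For instance
  ∂[v_2,v_3,v_4] = [v_3,v_4] − [v_2,v_4] + [v_2,v_3],
  ∂[v_0,v_1,v_4] = [v_1,v_4] − [v_0,v_4] + [v_0,v_1].
As a 10×5 matrix over Z this has rank 5, with invariant factors (1,1,1,1,1).

Reading off H_k = ker ∂_k / im ∂_{k+1}:

  H_0: rank C_0 − rank ∂_1 = 5 − 4 = 1, and the invariant factors of ∂_1 are all 1, so H_0 ≅ Z.
  H_1: rank ker ∂_1 − rank ∂_2 = (10 − 4) − 5 = 1, and the invariant factors of ∂_2 are all 1, so H_1 ≅ Z.
  H_2: rank ker ∂_2 − rank ∂_3 = (5 − 5) − 0 = 0, and there is no ∂_3, so H_2 ≅ 0.

Hence the Betti numbers are b_0 = 1, b_1 = 1, b_2 = 0.

b_0 = 1, b_1 = 1, b_2 = 0.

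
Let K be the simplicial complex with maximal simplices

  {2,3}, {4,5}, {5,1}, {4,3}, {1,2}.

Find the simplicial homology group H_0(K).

H_0 = Z.

K has 5 vertices, 5 edges.
rank ∂_0 = 0, rank ∂_1 = 4 ⇒ b_0 = 5 − 0 − 4 = 1; all invariant factors of ∂_1 are 1 so no torsion. So H_0 = Z.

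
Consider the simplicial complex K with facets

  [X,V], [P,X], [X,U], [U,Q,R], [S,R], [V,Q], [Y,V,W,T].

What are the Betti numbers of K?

b_0 = 1, b_1 = 1, b_2 = 0, b_3 = 0.

Fix the vertex order P < Q < R < S < T < U < V < W < X < Y and write every simplex with vertices in increasing order. Then dim K = 3 and the simplices of K are:

  0-simplices (10): P, Q, R, S, T, U, V, W, X, Y
  1-simplices (14): PX, QR, QU, QV, RS, RU, TV, TW, TY, UX, VW, VX, VY, WY
  2-simplices (5): QRU, TVW, TVY, TWY, VWY
  3-simplices (1): TVWY

Hence C_0 ≅ Z^10, C_1 ≅ Z^14, C_2 ≅ Z^5, C_3 ≅ Z^1.

Boundary ∂_1: C_1 → C_0 maps an edge to its endpoints' difference, ∂[p,q] = q − p.
The 10×14 boundary matrix has rank 9 and Smith normal form diag(1,1,1,1,1,1,1,1,1).

Boundary ∂_2: C_2 → C_1 sends each 2-simplex [p,q,r] to [q,r] − [p,r] + [p,q]. For instance
  ∂VWY = WY − VY + VW,
  ∂TVW = VW − TW + TV.
This gives a 14×5 integer matrix of rank 4; reducing to Smith normal form yields diagonal entries (1,1,1,1).

Boundary ∂_3: C_3 → C_2 sends each 3-simplex σ to the alternating sum Σ_i (−1)^i (σ with its i-th vertex removed). For instance
  ∂TVWY = VWY − TWY + TVY − TVW.
As a 5×1 matrix over Z this has rank 1, with invariant factors (1).

Computing H_k = (kernel of ∂_k) / (image of ∂_{k+1}):

  H_0: rank C_0 − rank ∂_1 = 10 − 9 = 1, and the invariant factors of ∂_1 are all 1, so H_0 ≅ Z.
  H_1: rank ker ∂_1 − rank ∂_2 = (14 − 9) − 4 = 1, and the invariant factors of ∂_2 are all 1, so H_1 ≅ Z.
  H_2: rank ker ∂_2 − rank ∂_3 = (5 − 4) − 1 = 0, and the invariant factors of ∂_3 are all 1, so H_2 ≅ 0.
  H_3: rank ker ∂_3 − rank ∂_4 = (1 − 1) − 0 = 0, and there is no ∂_4, so H_3 ≅ 0.

As a check, the Euler characteristic is 10 − 14 + 5 − 1 = 0, which agrees with 1 − 1 + 0 − 0 = 0.

Hence the Betti numbers are b_0 = 1, b_1 = 1, b_2 = 0, b_3 = 0.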